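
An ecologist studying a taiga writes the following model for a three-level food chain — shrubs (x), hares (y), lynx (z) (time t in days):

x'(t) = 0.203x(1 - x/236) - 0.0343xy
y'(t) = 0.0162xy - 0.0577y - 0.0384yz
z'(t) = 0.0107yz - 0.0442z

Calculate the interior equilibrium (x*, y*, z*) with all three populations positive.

x* ≈ 71.3, y* ≈ 4.13, z* ≈ 28.6

From dz/dt = 0: 0.0107y* = 0.0442, so y* = 4.13.
From dx/dt = 0: 0.203(1 - x*/236) = 0.0343·4.13, giving x* = 236·(1 - 0.698) = 71.3.
From dy/dt = 0: 0.0162·71.3 - 0.0577 = 0.0384z*, so z* = 1.1/0.0384 = 28.6.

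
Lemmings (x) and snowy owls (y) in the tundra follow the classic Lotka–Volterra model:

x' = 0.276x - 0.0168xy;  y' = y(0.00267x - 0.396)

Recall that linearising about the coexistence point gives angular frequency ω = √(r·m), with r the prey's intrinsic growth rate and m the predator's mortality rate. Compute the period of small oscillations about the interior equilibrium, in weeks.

Here r = 0.276 and m = 0.396, so r·m = 0.109.
ω = √0.109 = 0.331 per week, hence T = 2π/ω ≈ 19 weeks.

T ≈ 19 weeks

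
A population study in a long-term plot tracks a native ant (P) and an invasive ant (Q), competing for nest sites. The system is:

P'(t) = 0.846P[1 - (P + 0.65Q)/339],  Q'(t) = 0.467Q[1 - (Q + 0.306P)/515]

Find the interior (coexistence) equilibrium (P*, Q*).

P* ≈ 5.31, Q* ≈ 513

Setting both brackets to zero gives the nullclines P + 0.65Q = 339 and 0.306P + Q = 515.
Substituting Q = 515 - 0.306P into the first: P(1 - 0.65·0.306) = 339 - 0.65·515.
So P* = 4.25/0.801 = 5.31, and then Q* = 515 - 0.306·5.31 = 513.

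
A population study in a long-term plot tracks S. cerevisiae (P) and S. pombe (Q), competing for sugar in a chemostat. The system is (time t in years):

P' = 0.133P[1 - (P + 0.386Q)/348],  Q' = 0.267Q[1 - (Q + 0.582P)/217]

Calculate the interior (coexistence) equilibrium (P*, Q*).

Setting both brackets to zero gives the nullclines P + 0.386Q = 348 and 0.582P + Q = 217.
Substituting Q = 217 - 0.582P into the first: P(1 - 0.386·0.582) = 348 - 0.386·217.
So P* = 264/0.775 = 341, and then Q* = 217 - 0.582·341 = 18.7.

P* ≈ 341, Q* ≈ 18.7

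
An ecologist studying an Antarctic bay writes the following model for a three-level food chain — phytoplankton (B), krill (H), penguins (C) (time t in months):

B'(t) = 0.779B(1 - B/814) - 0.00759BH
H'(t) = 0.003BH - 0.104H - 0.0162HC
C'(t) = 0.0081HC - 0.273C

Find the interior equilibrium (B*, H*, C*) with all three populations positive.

B* ≈ 547, H* ≈ 33.7, C* ≈ 94.8

From dC/dt = 0: 0.0081H* = 0.273, so H* = 33.7.
From dB/dt = 0: 0.779(1 - B*/814) = 0.00759·33.7, giving B* = 814·(1 - 0.328) = 547.
From dH/dt = 0: 0.003·547 - 0.104 = 0.0162C*, so C* = 1.54/0.0162 = 94.8.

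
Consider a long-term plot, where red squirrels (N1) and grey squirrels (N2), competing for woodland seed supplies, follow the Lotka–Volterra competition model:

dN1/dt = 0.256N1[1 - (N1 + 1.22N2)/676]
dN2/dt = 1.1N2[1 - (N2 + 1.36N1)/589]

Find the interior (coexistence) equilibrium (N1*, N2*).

Setting both brackets to zero gives the nullclines N1 + 1.22N2 = 676 and 1.36N1 + N2 = 589.
Substituting N2 = 589 - 1.36N1 into the first: N1(1 - 1.22·1.36) = 676 - 1.22·589.
So N1* = -42.6/-0.659 = 64.6, and then N2* = 589 - 1.36·64.6 = 501.

N1* ≈ 64.6, N2* ≈ 501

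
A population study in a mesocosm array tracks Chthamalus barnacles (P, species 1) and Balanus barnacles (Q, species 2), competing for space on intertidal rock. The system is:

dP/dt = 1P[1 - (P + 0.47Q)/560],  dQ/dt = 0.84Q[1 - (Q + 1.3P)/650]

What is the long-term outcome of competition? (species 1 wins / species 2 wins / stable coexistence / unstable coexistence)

Compare the nullcline intercepts: K1/α12 = 560/0.47 = 1190 > K2 = 650; K2/α21 = 650/1.3 = 500 < K1 = 560.
Since the inequalities point opposite ways, species 1 can invade but species 2 cannot.

species 1 excludes species 2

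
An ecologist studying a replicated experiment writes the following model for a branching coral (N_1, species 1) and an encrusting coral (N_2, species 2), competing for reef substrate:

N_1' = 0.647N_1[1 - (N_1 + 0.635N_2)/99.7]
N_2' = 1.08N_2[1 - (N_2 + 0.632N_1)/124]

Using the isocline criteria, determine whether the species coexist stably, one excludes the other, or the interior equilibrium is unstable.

Compare the nullcline intercepts: K1/α12 = 99.7/0.635 = 157 > K2 = 124; K2/α21 = 124/0.632 = 196 > K1 = 99.7.
Since both inequalities hold, each species can invade when rare, so the interior equilibrium is stable.

stable coexistence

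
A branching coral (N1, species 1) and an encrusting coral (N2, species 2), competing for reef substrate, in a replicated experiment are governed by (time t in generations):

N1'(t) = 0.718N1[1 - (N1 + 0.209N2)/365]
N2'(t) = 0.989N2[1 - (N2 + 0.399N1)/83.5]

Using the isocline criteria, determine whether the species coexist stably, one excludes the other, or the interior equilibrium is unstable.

Compare the nullcline intercepts: K1/α12 = 365/0.209 = 1750 > K2 = 83.5; K2/α21 = 83.5/0.399 = 209 < K1 = 365.
Since the inequalities point opposite ways, species 1 can invade but species 2 cannot.

species 1 excludes species 2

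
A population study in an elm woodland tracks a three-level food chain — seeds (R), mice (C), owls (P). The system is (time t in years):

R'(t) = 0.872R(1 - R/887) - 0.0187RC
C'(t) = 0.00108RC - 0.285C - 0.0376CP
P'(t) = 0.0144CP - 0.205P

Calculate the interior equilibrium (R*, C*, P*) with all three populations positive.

R* ≈ 616, C* ≈ 14.2, P* ≈ 10.1

From dP/dt = 0: 0.0144C* = 0.205, so C* = 14.2.
From dR/dt = 0: 0.872(1 - R*/887) = 0.0187·14.2, giving R* = 887·(1 - 0.305) = 616.
From dC/dt = 0: 0.00108·616 - 0.285 = 0.0376P*, so P* = 0.381/0.0376 = 10.1.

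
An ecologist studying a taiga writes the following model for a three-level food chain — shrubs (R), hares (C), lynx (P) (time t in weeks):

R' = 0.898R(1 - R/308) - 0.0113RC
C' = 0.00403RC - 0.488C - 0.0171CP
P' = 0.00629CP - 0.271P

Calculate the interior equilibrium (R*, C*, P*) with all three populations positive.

From dP/dt = 0: 0.00629C* = 0.271, so C* = 43.1.
From dR/dt = 0: 0.898(1 - R*/308) = 0.0113·43.1, giving R* = 308·(1 - 0.542) = 141.
From dC/dt = 0: 0.00403·141 - 0.488 = 0.0171P*, so P* = 0.0803/0.0171 = 4.7.

R* ≈ 141, C* ≈ 43.1, P* ≈ 4.7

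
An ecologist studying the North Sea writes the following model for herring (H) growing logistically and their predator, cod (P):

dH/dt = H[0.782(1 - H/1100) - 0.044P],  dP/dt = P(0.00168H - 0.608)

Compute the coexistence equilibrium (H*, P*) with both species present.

H* ≈ 362, P* ≈ 11.9

From dP/dt = 0 with P > 0: 0.00168H* = 0.608, so H* = 362.
Substitute into dH/dt = 0: 0.782(1 - 362/1100) = 0.044P*.
The bracket is 0.671, giving P* = 0.525/0.044 = 11.9.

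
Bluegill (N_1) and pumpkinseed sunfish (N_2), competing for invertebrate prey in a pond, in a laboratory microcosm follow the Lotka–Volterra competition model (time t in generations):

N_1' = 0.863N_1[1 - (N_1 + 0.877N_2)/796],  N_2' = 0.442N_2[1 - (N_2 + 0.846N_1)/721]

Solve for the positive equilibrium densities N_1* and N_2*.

N_1* ≈ 634, N_2* ≈ 184

Setting both brackets to zero gives the nullclines N_1 + 0.877N_2 = 796 and 0.846N_1 + N_2 = 721.
Substituting N_2 = 721 - 0.846N_1 into the first: N_1(1 - 0.877·0.846) = 796 - 0.877·721.
So N_1* = 164/0.258 = 634, and then N_2* = 721 - 0.846·634 = 184.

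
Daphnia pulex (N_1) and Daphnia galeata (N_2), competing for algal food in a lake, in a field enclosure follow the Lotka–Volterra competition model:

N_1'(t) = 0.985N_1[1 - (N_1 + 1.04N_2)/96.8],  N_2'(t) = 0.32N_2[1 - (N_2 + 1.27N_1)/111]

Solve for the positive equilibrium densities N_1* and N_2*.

N_1* ≈ 58.1, N_2* ≈ 37.2

Setting both brackets to zero gives the nullclines N_1 + 1.04N_2 = 96.8 and 1.27N_1 + N_2 = 111.
Substituting N_2 = 111 - 1.27N_1 into the first: N_1(1 - 1.04·1.27) = 96.8 - 1.04·111.
So N_1* = -18.6/-0.321 = 58.1, and then N_2* = 111 - 1.27·58.1 = 37.2.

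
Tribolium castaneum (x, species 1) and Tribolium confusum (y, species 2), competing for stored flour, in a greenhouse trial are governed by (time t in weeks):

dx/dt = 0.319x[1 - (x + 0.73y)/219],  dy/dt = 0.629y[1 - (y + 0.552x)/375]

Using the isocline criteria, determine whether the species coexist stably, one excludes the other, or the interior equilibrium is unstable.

species 2 excludes species 1

Compare the nullcline intercepts: K1/α12 = 219/0.73 = 300 < K2 = 375; K2/α21 = 375/0.552 = 679 > K1 = 219.
Since the inequalities point opposite ways, species 2 can invade but species 1 cannot.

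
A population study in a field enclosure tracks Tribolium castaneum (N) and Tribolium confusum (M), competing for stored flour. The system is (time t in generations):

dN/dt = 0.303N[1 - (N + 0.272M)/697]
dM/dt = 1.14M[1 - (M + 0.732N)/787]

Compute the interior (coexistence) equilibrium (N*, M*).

N* ≈ 603, M* ≈ 346

Setting both brackets to zero gives the nullclines N + 0.272M = 697 and 0.732N + M = 787.
Substituting M = 787 - 0.732N into the first: N(1 - 0.272·0.732) = 697 - 0.272·787.
So N* = 483/0.801 = 603, and then M* = 787 - 0.732·603 = 346.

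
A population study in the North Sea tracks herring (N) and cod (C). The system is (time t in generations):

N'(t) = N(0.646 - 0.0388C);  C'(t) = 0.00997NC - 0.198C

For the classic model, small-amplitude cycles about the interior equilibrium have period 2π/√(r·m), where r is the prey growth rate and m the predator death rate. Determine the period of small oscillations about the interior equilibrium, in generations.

Here r = 0.646 and m = 0.198, so r·m = 0.128.
ω = √0.128 = 0.358 per generation, hence T = 2π/ω ≈ 17.6 generations.

T ≈ 17.6 generations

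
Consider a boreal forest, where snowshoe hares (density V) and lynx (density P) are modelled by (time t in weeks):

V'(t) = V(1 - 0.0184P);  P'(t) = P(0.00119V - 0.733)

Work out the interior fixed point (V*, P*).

Set dP/dt = 0 with P > 0: 0.00119V - 0.733 = 0, so V* = 0.733/0.00119 = 616.
Set dV/dt = 0 with V > 0: 1 - 0.0184P = 0, so P* = 1/0.0184 = 54.3.

V* ≈ 616, P* ≈ 54.3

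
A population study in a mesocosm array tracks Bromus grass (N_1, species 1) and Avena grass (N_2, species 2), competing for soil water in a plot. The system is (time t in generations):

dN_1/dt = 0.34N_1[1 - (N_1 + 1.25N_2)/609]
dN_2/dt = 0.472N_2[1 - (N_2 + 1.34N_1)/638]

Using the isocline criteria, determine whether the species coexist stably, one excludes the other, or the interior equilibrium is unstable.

unstable coexistence (outcome depends on initial conditions)

Compare the nullcline intercepts: K1/α12 = 609/1.25 = 487 < K2 = 638; K2/α21 = 638/1.34 = 476 < K1 = 609.
Since both are reversed, neither can invade when rare; the interior point is a saddle.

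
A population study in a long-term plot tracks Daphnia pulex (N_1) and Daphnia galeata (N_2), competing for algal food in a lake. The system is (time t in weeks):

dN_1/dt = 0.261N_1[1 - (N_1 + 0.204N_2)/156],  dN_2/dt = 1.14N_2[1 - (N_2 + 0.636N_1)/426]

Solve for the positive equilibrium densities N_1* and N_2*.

N_1* ≈ 79.4, N_2* ≈ 376

Setting both brackets to zero gives the nullclines N_1 + 0.204N_2 = 156 and 0.636N_1 + N_2 = 426.
Substituting N_2 = 426 - 0.636N_1 into the first: N_1(1 - 0.204·0.636) = 156 - 0.204·426.
So N_1* = 69.1/0.87 = 79.4, and then N_2* = 426 - 0.636·79.4 = 376.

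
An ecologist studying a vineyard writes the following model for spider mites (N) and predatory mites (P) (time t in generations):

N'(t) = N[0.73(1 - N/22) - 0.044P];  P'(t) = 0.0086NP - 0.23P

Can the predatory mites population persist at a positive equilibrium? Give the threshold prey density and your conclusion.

The predator equation gives dP/dt > 0 only when N > 0.23/0.0086 = 26.7.
Without the predator, N → K = 22. Since 22 < 26.7, the predator cannot invade.

Threshold N = 26.7; K < 26.7, so no, the predator goes extinct.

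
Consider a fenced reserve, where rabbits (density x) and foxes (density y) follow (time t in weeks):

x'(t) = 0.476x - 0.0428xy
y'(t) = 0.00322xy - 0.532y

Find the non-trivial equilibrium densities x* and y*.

Set dy/dt = 0 with y > 0: 0.00322x - 0.532 = 0, so x* = 0.532/0.00322 = 165.
Set dx/dt = 0 with x > 0: 0.476 - 0.0428y = 0, so y* = 0.476/0.0428 = 11.1.

x* ≈ 165, y* ≈ 11.1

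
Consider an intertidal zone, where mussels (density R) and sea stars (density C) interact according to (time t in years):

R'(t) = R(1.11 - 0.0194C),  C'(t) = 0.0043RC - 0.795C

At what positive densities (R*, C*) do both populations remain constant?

R* ≈ 185, C* ≈ 57.2

Set dC/dt = 0 with C > 0: 0.0043R - 0.795 = 0, so R* = 0.795/0.0043 = 185.
Set dR/dt = 0 with R > 0: 1.11 - 0.0194C = 0, so C* = 1.11/0.0194 = 57.2.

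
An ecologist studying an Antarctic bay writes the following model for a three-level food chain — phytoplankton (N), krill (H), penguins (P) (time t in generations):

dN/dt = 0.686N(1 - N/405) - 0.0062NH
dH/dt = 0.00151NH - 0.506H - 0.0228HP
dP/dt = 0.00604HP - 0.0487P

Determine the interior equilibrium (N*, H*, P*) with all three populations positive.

N* ≈ 375, H* ≈ 8.06, P* ≈ 2.67

From dP/dt = 0: 0.00604H* = 0.0487, so H* = 8.06.
From dN/dt = 0: 0.686(1 - N*/405) = 0.0062·8.06, giving N* = 405·(1 - 0.0729) = 375.
From dH/dt = 0: 0.00151·375 - 0.506 = 0.0228P*, so P* = 0.061/0.0228 = 2.67.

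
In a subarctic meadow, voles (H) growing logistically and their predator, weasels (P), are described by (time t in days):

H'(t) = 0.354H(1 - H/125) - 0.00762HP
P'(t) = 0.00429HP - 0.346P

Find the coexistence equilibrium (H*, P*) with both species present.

From dP/dt = 0 with P > 0: 0.00429H* = 0.346, so H* = 80.7.
Substitute into dH/dt = 0: 0.354(1 - 80.7/125) = 0.00762P*.
The bracket is 0.355, giving P* = 0.126/0.00762 = 16.5.

H* ≈ 80.7, P* ≈ 16.5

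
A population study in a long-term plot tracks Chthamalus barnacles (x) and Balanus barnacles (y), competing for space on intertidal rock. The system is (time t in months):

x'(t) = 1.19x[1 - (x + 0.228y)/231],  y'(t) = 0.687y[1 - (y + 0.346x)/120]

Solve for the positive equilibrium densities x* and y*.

Setting both brackets to zero gives the nullclines x + 0.228y = 231 and 0.346x + y = 120.
Substituting y = 120 - 0.346x into the first: x(1 - 0.228·0.346) = 231 - 0.228·120.
So x* = 204/0.921 = 221, and then y* = 120 - 0.346·221 = 43.5.

x* ≈ 221, y* ≈ 43.5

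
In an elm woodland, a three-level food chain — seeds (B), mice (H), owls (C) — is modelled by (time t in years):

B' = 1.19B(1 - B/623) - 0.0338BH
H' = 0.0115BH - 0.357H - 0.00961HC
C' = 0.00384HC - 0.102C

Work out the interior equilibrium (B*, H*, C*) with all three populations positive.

B* ≈ 153, H* ≈ 26.6, C* ≈ 146

From dC/dt = 0: 0.00384H* = 0.102, so H* = 26.6.
From dB/dt = 0: 1.19(1 - B*/623) = 0.0338·26.6, giving B* = 623·(1 - 0.754) = 153.
From dH/dt = 0: 0.0115·153 - 0.357 = 0.00961C*, so C* = 1.4/0.00961 = 146.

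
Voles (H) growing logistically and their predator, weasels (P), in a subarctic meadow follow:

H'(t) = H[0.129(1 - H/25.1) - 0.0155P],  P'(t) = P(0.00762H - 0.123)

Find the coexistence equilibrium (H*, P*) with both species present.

H* ≈ 16.1, P* ≈ 2.97

From dP/dt = 0 with P > 0: 0.00762H* = 0.123, so H* = 16.1.
Substitute into dH/dt = 0: 0.129(1 - 16.1/25.1) = 0.0155P*.
The bracket is 0.357, giving P* = 0.046/0.0155 = 2.97.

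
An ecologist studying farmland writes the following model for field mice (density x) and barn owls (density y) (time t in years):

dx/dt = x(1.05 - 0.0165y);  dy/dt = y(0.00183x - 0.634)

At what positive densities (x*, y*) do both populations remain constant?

Set dy/dt = 0 with y > 0: 0.00183x - 0.634 = 0, so x* = 0.634/0.00183 = 346.
Set dx/dt = 0 with x > 0: 1.05 - 0.0165y = 0, so y* = 1.05/0.0165 = 63.6.

x* ≈ 346, y* ≈ 63.6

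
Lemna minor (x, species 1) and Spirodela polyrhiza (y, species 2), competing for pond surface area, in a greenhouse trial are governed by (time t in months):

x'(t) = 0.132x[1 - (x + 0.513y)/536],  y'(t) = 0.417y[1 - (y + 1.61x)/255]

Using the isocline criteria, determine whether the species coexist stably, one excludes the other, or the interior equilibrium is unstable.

Compare the nullcline intercepts: K1/α12 = 536/0.513 = 1040 > K2 = 255; K2/α21 = 255/1.61 = 158 < K1 = 536.
Since the inequalities point opposite ways, species 1 can invade but species 2 cannot.

species 1 excludes species 2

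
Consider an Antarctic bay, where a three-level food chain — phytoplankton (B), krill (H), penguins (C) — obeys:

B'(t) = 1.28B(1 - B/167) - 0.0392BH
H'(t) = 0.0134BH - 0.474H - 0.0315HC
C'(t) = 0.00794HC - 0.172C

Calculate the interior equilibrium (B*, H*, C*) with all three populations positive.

From dC/dt = 0: 0.00794H* = 0.172, so H* = 21.7.
From dB/dt = 0: 1.28(1 - B*/167) = 0.0392·21.7, giving B* = 167·(1 - 0.663) = 56.2.
From dH/dt = 0: 0.0134·56.2 - 0.474 = 0.0315C*, so C* = 0.279/0.0315 = 8.86.

B* ≈ 56.2, H* ≈ 21.7, C* ≈ 8.86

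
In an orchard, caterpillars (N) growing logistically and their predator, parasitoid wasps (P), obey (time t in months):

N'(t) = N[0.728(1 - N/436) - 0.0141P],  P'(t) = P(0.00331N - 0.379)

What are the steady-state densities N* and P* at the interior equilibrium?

N* ≈ 115, P* ≈ 38.1

From dP/dt = 0 with P > 0: 0.00331N* = 0.379, so N* = 115.
Substitute into dN/dt = 0: 0.728(1 - 115/436) = 0.0141P*.
The bracket is 0.737, giving P* = 0.537/0.0141 = 38.1.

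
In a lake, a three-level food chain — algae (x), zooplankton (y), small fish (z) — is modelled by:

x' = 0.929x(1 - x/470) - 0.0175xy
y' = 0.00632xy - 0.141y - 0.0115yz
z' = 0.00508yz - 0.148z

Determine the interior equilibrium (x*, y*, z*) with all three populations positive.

x* ≈ 212, y* ≈ 29.1, z* ≈ 104

From dz/dt = 0: 0.00508y* = 0.148, so y* = 29.1.
From dx/dt = 0: 0.929(1 - x*/470) = 0.0175·29.1, giving x* = 470·(1 - 0.549) = 212.
From dy/dt = 0: 0.00632·212 - 0.141 = 0.0115z*, so z* = 1.2/0.0115 = 104.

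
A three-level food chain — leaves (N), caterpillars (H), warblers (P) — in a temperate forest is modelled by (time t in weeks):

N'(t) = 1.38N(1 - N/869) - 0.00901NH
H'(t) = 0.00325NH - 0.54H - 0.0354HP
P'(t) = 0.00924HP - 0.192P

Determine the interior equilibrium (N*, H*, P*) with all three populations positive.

N* ≈ 751, H* ≈ 20.8, P* ≈ 53.7

From dP/dt = 0: 0.00924H* = 0.192, so H* = 20.8.
From dN/dt = 0: 1.38(1 - N*/869) = 0.00901·20.8, giving N* = 869·(1 - 0.136) = 751.
From dH/dt = 0: 0.00325·751 - 0.54 = 0.0354P*, so P* = 1.9/0.0354 = 53.7.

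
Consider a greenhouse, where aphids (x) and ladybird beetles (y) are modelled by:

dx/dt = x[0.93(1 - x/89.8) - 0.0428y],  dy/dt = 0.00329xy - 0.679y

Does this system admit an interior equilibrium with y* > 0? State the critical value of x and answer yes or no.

Threshold x = 206; K < 206, so no, the predator goes extinct.

The predator equation gives dy/dt > 0 only when x > 0.679/0.00329 = 206.
Without the predator, x → K = 89.8. Since 89.8 < 206, the predator cannot invade.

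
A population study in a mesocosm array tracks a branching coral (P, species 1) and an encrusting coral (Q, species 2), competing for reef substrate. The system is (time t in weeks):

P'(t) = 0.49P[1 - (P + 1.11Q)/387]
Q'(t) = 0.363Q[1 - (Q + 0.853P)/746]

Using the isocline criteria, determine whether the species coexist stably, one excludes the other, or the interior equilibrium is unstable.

species 2 excludes species 1

Compare the nullcline intercepts: K1/α12 = 387/1.11 = 349 < K2 = 746; K2/α21 = 746/0.853 = 875 > K1 = 387.
Since the inequalities point opposite ways, species 2 can invade but species 1 cannot.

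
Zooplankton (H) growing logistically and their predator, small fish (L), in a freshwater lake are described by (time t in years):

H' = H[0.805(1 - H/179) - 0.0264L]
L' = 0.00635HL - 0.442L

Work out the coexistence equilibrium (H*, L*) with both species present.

H* ≈ 69.6, L* ≈ 18.6

From dL/dt = 0 with L > 0: 0.00635H* = 0.442, so H* = 69.6.
Substitute into dH/dt = 0: 0.805(1 - 69.6/179) = 0.0264L*.
The bracket is 0.611, giving L* = 0.492/0.0264 = 18.6.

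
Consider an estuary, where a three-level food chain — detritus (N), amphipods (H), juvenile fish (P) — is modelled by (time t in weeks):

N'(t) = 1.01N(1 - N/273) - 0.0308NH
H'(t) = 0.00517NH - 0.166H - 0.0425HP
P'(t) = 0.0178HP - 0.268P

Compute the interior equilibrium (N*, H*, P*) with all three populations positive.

N* ≈ 148, H* ≈ 15.1, P* ≈ 14.1

From dP/dt = 0: 0.0178H* = 0.268, so H* = 15.1.
From dN/dt = 0: 1.01(1 - N*/273) = 0.0308·15.1, giving N* = 273·(1 - 0.459) = 148.
From dH/dt = 0: 0.00517·148 - 0.166 = 0.0425P*, so P* = 0.597/0.0425 = 14.1.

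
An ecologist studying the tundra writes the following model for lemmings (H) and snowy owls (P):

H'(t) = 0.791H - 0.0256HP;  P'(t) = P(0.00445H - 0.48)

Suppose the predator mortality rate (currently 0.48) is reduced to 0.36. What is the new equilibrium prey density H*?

At the interior fixed point, setting dP/dt = 0 with P > 0 fixes H* = (predator death rate)/(HP coefficient) — independent of the other coefficients.
With the change, H* = 0.36/0.00445 = 80.9; it falls from 108.

H* ≈ 80.9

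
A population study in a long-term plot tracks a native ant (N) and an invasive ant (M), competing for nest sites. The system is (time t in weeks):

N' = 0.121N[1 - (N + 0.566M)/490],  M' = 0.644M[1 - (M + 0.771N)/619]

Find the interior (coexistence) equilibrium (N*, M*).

N* ≈ 248, M* ≈ 428

Setting both brackets to zero gives the nullclines N + 0.566M = 490 and 0.771N + M = 619.
Substituting M = 619 - 0.771N into the first: N(1 - 0.566·0.771) = 490 - 0.566·619.
So N* = 140/0.564 = 248, and then M* = 619 - 0.771·248 = 428.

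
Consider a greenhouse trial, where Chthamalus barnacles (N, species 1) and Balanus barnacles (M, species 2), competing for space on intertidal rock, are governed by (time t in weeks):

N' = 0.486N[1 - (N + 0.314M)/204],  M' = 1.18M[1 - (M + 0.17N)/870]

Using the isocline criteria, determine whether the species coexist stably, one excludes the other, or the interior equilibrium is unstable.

Compare the nullcline intercepts: K1/α12 = 204/0.314 = 650 < K2 = 870; K2/α21 = 870/0.17 = 5120 > K1 = 204.
Since the inequalities point opposite ways, species 2 can invade but species 1 cannot.

species 2 excludes species 1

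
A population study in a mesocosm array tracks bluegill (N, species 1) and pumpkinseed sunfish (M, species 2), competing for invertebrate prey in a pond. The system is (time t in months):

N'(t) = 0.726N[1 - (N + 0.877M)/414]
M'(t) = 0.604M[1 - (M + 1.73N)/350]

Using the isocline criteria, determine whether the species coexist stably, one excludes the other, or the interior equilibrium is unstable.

Compare the nullcline intercepts: K1/α12 = 414/0.877 = 472 > K2 = 350; K2/α21 = 350/1.73 = 202 < K1 = 414.
Since the inequalities point opposite ways, species 1 can invade but species 2 cannot.

species 1 excludes species 2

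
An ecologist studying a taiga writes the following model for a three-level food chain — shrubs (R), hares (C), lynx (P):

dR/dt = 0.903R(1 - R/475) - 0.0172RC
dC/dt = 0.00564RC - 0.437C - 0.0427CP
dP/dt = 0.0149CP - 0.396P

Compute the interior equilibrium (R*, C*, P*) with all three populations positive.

From dP/dt = 0: 0.0149C* = 0.396, so C* = 26.6.
From dR/dt = 0: 0.903(1 - R*/475) = 0.0172·26.6, giving R* = 475·(1 - 0.506) = 235.
From dC/dt = 0: 0.00564·235 - 0.437 = 0.0427P*, so P* = 0.886/0.0427 = 20.7.

R* ≈ 235, C* ≈ 26.6, P* ≈ 20.7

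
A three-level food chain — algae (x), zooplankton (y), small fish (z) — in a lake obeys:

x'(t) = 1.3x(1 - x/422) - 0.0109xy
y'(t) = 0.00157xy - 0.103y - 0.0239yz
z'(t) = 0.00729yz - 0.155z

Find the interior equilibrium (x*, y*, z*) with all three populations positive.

From dz/dt = 0: 0.00729y* = 0.155, so y* = 21.3.
From dx/dt = 0: 1.3(1 - x*/422) = 0.0109·21.3, giving x* = 422·(1 - 0.178) = 347.
From dy/dt = 0: 0.00157·347 - 0.103 = 0.0239z*, so z* = 0.441/0.0239 = 18.5.

x* ≈ 347, y* ≈ 21.3, z* ≈ 18.5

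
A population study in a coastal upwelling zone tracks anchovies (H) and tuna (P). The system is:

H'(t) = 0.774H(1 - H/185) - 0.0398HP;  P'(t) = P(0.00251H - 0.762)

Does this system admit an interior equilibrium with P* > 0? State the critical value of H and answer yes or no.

The predator equation gives dP/dt > 0 only when H > 0.762/0.00251 = 304.
Without the predator, H → K = 185. Since 185 < 304, the predator cannot invade.

Threshold H = 304; K < 304, so no, the predator goes extinct.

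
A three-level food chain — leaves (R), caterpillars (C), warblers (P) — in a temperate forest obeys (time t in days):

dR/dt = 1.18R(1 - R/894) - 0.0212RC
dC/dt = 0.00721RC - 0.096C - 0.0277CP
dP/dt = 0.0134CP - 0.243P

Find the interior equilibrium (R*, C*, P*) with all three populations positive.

R* ≈ 603, C* ≈ 18.1, P* ≈ 153

From dP/dt = 0: 0.0134C* = 0.243, so C* = 18.1.
From dR/dt = 0: 1.18(1 - R*/894) = 0.0212·18.1, giving R* = 894·(1 - 0.326) = 603.
From dC/dt = 0: 0.00721·603 - 0.096 = 0.0277P*, so P* = 4.25/0.0277 = 153.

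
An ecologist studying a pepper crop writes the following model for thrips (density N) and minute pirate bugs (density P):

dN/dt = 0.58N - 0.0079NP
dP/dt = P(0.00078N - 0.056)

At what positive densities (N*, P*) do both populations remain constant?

Set dP/dt = 0 with P > 0: 0.00078N - 0.056 = 0, so N* = 0.056/0.00078 = 71.8.
Set dN/dt = 0 with N > 0: 0.58 - 0.0079P = 0, so P* = 0.58/0.0079 = 73.4.

N* ≈ 71.8, P* ≈ 73.4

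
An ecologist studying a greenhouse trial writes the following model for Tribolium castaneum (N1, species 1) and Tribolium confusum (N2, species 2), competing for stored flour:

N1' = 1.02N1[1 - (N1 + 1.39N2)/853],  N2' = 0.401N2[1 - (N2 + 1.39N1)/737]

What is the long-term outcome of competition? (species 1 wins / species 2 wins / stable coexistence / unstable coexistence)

Compare the nullcline intercepts: K1/α12 = 853/1.39 = 614 < K2 = 737; K2/α21 = 737/1.39 = 530 < K1 = 853.
Since both are reversed, neither can invade when rare; the interior point is a saddle.

unstable coexistence (outcome depends on initial conditions)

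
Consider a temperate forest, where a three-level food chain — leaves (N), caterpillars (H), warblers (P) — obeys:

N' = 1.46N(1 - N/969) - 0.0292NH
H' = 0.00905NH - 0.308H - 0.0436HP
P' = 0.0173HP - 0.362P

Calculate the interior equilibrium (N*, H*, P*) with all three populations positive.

From dP/dt = 0: 0.0173H* = 0.362, so H* = 20.9.
From dN/dt = 0: 1.46(1 - N*/969) = 0.0292·20.9, giving N* = 969·(1 - 0.418) = 563.
From dH/dt = 0: 0.00905·563 - 0.308 = 0.0436P*, so P* = 4.79/0.0436 = 110.

N* ≈ 563, H* ≈ 20.9, P* ≈ 110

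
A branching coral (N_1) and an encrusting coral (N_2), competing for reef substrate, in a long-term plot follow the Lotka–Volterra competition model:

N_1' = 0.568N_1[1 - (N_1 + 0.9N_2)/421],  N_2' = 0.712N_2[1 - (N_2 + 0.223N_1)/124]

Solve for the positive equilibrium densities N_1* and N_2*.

N_1* ≈ 387, N_2* ≈ 37.7

Setting both brackets to zero gives the nullclines N_1 + 0.9N_2 = 421 and 0.223N_1 + N_2 = 124.
Substituting N_2 = 124 - 0.223N_1 into the first: N_1(1 - 0.9·0.223) = 421 - 0.9·124.
So N_1* = 309/0.799 = 387, and then N_2* = 124 - 0.223·387 = 37.7.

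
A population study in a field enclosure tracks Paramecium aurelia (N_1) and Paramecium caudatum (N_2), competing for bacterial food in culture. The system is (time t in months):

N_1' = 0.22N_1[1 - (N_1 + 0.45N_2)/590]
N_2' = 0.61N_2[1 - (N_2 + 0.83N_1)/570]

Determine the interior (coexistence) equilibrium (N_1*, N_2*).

Setting both brackets to zero gives the nullclines N_1 + 0.45N_2 = 590 and 0.83N_1 + N_2 = 570.
Substituting N_2 = 570 - 0.83N_1 into the first: N_1(1 - 0.45·0.83) = 590 - 0.45·570.
So N_1* = 334/0.627 = 532, and then N_2* = 570 - 0.83·532 = 128.

N_1* ≈ 532, N_2* ≈ 128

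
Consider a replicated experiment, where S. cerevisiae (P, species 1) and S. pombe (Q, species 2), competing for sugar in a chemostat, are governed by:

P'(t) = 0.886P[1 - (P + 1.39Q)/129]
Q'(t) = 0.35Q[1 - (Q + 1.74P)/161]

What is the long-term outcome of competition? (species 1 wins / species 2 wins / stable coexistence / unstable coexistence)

Compare the nullcline intercepts: K1/α12 = 129/1.39 = 92.8 < K2 = 161; K2/α21 = 161/1.74 = 92.5 < K1 = 129.
Since both are reversed, neither can invade when rare; the interior point is a saddle.

unstable coexistence (outcome depends on initial conditions)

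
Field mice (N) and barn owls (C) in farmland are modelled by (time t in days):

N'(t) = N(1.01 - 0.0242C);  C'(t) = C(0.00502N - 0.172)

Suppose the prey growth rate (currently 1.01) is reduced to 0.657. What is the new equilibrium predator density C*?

C* ≈ 27.1

At the interior fixed point, setting dN/dt = 0 with N > 0 fixes C* = (prey growth rate)/(NC coefficient) — independent of the other coefficients.
With the change, C* = 0.657/0.0242 = 27.1; it falls from 41.7.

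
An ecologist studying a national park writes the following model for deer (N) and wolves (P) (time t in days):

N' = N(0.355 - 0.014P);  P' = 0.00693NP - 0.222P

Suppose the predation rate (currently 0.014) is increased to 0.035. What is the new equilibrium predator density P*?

P* ≈ 10.1

At the interior fixed point, setting dN/dt = 0 with N > 0 fixes P* = (prey growth rate)/(NP coefficient) — independent of the other coefficients.
With the change, P* = 0.355/0.035 = 10.1; it falls from 25.4.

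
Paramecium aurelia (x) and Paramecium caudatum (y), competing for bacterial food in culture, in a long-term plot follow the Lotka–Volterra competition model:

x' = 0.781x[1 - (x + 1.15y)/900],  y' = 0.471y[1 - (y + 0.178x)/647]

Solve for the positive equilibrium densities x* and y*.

Setting both brackets to zero gives the nullclines x + 1.15y = 900 and 0.178x + y = 647.
Substituting y = 647 - 0.178x into the first: x(1 - 1.15·0.178) = 900 - 1.15·647.
So x* = 156/0.795 = 196, and then y* = 647 - 0.178·196 = 612.

x* ≈ 196, y* ≈ 612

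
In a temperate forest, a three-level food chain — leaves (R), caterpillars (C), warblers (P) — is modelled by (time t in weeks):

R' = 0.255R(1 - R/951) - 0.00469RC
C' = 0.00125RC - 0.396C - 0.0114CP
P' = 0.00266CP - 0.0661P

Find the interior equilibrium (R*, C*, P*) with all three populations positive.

From dP/dt = 0: 0.00266C* = 0.0661, so C* = 24.8.
From dR/dt = 0: 0.255(1 - R*/951) = 0.00469·24.8, giving R* = 951·(1 - 0.457) = 516.
From dC/dt = 0: 0.00125·516 - 0.396 = 0.0114P*, so P* = 0.249/0.0114 = 21.9.

R* ≈ 516, C* ≈ 24.8, P* ≈ 21.9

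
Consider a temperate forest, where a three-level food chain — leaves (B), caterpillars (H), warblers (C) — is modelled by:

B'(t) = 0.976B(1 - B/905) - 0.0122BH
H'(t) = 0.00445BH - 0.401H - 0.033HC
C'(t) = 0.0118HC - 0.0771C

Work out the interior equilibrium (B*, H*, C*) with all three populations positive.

From dC/dt = 0: 0.0118H* = 0.0771, so H* = 6.53.
From dB/dt = 0: 0.976(1 - B*/905) = 0.0122·6.53, giving B* = 905·(1 - 0.0817) = 831.
From dH/dt = 0: 0.00445·831 - 0.401 = 0.033C*, so C* = 3.3/0.033 = 99.9.

B* ≈ 831, H* ≈ 6.53, C* ≈ 99.9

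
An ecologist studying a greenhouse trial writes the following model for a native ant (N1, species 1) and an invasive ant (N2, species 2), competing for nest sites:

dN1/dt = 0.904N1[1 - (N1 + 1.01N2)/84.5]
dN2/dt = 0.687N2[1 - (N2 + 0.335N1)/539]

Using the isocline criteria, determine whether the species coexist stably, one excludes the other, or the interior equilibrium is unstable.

species 2 excludes species 1

Compare the nullcline intercepts: K1/α12 = 84.5/1.01 = 83.7 < K2 = 539; K2/α21 = 539/0.335 = 1610 > K1 = 84.5.
Since the inequalities point opposite ways, species 2 can invade but species 1 cannot.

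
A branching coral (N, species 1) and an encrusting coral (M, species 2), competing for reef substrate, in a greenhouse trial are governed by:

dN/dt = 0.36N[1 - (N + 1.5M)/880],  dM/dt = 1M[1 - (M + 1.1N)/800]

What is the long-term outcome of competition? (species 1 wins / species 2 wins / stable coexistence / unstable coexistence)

Compare the nullcline intercepts: K1/α12 = 880/1.5 = 587 < K2 = 800; K2/α21 = 800/1.1 = 727 < K1 = 880.
Since both are reversed, neither can invade when rare; the interior point is a saddle.

unstable coexistence (outcome depends on initial conditions)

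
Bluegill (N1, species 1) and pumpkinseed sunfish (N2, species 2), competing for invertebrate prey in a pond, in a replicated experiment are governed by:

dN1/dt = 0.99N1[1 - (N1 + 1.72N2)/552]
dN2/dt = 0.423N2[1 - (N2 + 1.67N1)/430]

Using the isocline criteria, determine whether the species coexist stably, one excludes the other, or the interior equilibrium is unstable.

unstable coexistence (outcome depends on initial conditions)

Compare the nullcline intercepts: K1/α12 = 552/1.72 = 321 < K2 = 430; K2/α21 = 430/1.67 = 257 < K1 = 552.
Since both are reversed, neither can invade when rare; the interior point is a saddle.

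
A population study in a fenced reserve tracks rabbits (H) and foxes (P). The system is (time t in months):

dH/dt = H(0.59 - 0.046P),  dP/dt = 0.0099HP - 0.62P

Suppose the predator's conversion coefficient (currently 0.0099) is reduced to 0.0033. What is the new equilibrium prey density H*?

At the interior fixed point, setting dP/dt = 0 with P > 0 fixes H* = (predator death rate)/(HP coefficient) — independent of the other coefficients.
With the change, H* = 0.62/0.0033 = 188; it rises from 62.6.

H* ≈ 188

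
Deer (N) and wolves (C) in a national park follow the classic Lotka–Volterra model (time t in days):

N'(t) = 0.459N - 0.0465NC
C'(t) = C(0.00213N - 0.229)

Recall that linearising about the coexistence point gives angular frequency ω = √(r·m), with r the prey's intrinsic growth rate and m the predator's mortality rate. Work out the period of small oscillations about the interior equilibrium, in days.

T ≈ 19.4 days

Here r = 0.459 and m = 0.229, so r·m = 0.105.
ω = √0.105 = 0.324 per day, hence T = 2π/ω ≈ 19.4 days.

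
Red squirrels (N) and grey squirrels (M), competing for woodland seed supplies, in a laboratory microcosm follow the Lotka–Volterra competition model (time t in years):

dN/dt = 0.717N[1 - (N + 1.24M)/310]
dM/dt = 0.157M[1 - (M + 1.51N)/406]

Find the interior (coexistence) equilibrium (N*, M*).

N* ≈ 222, M* ≈ 71.2

Setting both brackets to zero gives the nullclines N + 1.24M = 310 and 1.51N + M = 406.
Substituting M = 406 - 1.51N into the first: N(1 - 1.24·1.51) = 310 - 1.24·406.
So N* = -193/-0.872 = 222, and then M* = 406 - 1.51·222 = 71.2.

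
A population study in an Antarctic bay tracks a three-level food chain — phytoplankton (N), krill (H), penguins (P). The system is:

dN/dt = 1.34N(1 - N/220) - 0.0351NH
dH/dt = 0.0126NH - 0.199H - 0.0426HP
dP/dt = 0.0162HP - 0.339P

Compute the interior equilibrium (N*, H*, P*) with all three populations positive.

N* ≈ 99.4, H* ≈ 20.9, P* ≈ 24.7

From dP/dt = 0: 0.0162H* = 0.339, so H* = 20.9.
From dN/dt = 0: 1.34(1 - N*/220) = 0.0351·20.9, giving N* = 220·(1 - 0.548) = 99.4.
From dH/dt = 0: 0.0126·99.4 - 0.199 = 0.0426P*, so P* = 1.05/0.0426 = 24.7.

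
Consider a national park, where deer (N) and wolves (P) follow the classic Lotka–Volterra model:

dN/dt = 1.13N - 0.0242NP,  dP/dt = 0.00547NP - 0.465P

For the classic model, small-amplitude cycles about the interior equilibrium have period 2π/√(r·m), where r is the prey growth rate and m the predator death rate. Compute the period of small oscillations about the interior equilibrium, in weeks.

Here r = 1.13 and m = 0.465, so r·m = 0.525.
ω = √0.525 = 0.725 per week, hence T = 2π/ω ≈ 8.67 weeks.

T ≈ 8.67 weeks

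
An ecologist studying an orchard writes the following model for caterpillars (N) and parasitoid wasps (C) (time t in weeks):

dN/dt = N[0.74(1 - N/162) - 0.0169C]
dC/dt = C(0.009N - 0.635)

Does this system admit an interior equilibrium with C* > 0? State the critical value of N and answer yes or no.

The predator equation gives dC/dt > 0 only when N > 0.635/0.009 = 70.6.
Without the predator, N → K = 162. Since 162 > 70.6, the predator can invade and persist.

Threshold N = 70.6; K > 70.6, so yes, the predator persists.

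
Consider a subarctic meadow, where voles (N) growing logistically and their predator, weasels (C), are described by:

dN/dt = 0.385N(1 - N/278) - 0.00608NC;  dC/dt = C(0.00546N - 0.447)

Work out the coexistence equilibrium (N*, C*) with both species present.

N* ≈ 81.9, C* ≈ 44.7

From dC/dt = 0 with C > 0: 0.00546N* = 0.447, so N* = 81.9.
Substitute into dN/dt = 0: 0.385(1 - 81.9/278) = 0.00608C*.
The bracket is 0.706, giving C* = 0.272/0.00608 = 44.7.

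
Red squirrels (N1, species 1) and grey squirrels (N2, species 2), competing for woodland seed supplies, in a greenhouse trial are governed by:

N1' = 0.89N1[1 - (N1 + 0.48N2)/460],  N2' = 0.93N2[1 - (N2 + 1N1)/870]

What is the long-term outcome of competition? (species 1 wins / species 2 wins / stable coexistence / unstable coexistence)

Compare the nullcline intercepts: K1/α12 = 460/0.48 = 958 > K2 = 870; K2/α21 = 870/1 = 870 > K1 = 460.
Since both inequalities hold, each species can invade when rare, so the interior equilibrium is stable.

stable coexistence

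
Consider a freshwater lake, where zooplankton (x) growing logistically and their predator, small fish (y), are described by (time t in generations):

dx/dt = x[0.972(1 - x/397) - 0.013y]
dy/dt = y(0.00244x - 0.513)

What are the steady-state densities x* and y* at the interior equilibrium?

From dy/dt = 0 with y > 0: 0.00244x* = 0.513, so x* = 210.
Substitute into dx/dt = 0: 0.972(1 - 210/397) = 0.013y*.
The bracket is 0.47, giving y* = 0.457/0.013 = 35.2.

x* ≈ 210, y* ≈ 35.2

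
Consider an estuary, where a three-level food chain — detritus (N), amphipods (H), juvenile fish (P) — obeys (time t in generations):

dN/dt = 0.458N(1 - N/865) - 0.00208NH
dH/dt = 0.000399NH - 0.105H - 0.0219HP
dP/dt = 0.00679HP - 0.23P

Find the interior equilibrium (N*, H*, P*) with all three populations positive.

From dP/dt = 0: 0.00679H* = 0.23, so H* = 33.9.
From dN/dt = 0: 0.458(1 - N*/865) = 0.00208·33.9, giving N* = 865·(1 - 0.154) = 732.
From dH/dt = 0: 0.000399·732 - 0.105 = 0.0219P*, so P* = 0.187/0.0219 = 8.54.

N* ≈ 732, H* ≈ 33.9, P* ≈ 8.54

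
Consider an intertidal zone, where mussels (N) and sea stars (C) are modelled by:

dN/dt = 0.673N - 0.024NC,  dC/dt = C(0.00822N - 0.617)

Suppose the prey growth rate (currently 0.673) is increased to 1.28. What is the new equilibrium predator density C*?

At the interior fixed point, setting dN/dt = 0 with N > 0 fixes C* = (prey growth rate)/(NC coefficient) — independent of the other coefficients.
With the change, C* = 1.28/0.024 = 53.3; it rises from 28.

C* ≈ 53.3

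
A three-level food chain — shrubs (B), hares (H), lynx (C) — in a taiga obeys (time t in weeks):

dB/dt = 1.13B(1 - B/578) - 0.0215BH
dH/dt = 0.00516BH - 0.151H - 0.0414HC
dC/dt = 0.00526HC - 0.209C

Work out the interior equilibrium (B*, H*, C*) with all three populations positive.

From dC/dt = 0: 0.00526H* = 0.209, so H* = 39.7.
From dB/dt = 0: 1.13(1 - B*/578) = 0.0215·39.7, giving B* = 578·(1 - 0.756) = 141.
From dH/dt = 0: 0.00516·141 - 0.151 = 0.0414C*, so C* = 0.577/0.0414 = 13.9.

B* ≈ 141, H* ≈ 39.7, C* ≈ 13.9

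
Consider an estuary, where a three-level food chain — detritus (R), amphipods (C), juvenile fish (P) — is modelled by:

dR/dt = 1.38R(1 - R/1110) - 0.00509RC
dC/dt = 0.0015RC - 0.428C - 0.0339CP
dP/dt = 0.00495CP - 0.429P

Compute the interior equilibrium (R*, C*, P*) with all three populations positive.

R* ≈ 755, C* ≈ 86.7, P* ≈ 20.8

From dP/dt = 0: 0.00495C* = 0.429, so C* = 86.7.
From dR/dt = 0: 1.38(1 - R*/1110) = 0.00509·86.7, giving R* = 1110·(1 - 0.32) = 755.
From dC/dt = 0: 0.0015·755 - 0.428 = 0.0339P*, so P* = 0.705/0.0339 = 20.8.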